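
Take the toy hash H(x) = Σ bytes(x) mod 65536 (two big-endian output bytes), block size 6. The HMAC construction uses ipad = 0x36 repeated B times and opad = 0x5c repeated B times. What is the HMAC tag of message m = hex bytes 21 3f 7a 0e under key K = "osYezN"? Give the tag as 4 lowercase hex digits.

00e7

Key "osYezN" = 6f 73 59 65 7a 4e is exactly B = 6 bytes: K' = 6f 73 59 65 7a 4e.
K' ⊕ ipad = 59 45 6f 53 4c 78.  K' ⊕ opad = 33 2f 05 39 26 12.
Inner input = (K'⊕ipad) ∥ m = 59 45 6f 53 4c 78 ∥ 21 3f 7a 0e.
Inner hash: sum = 89+69+111+83+76+120+33+63+122+14 = 780 → 03 0c.
Outer input = (K'⊕opad) ∥ inner = 33 2f 05 39 26 12 ∥ 03 0c.
Outer hash (tag): sum = 51+47+5+57+38+18+3+12 = 231 → 00 e7.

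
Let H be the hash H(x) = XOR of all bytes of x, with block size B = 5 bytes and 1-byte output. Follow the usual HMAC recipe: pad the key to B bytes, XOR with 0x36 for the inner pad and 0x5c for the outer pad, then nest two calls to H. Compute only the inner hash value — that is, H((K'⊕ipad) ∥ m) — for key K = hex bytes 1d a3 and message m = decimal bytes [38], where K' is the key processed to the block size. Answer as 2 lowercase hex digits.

Key hex bytes 1d a3 is 2 bytes ≤ B = 5; zero-pad to 5 bytes: K' = 1d a3 00 00 00.
K' ⊕ ipad = 2b 95 36 36 36.
Inner input = 2b 95 36 36 36 ∥ 26.
Inner hash: XOR 2b⊕95⊕36⊕36⊕36⊕26 = ae.

ae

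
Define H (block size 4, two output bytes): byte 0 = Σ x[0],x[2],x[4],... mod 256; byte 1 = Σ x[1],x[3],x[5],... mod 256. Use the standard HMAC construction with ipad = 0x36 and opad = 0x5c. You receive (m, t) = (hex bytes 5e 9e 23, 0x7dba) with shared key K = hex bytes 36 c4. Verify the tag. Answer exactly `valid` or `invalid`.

valid

Key hex bytes 36 c4 is 2 bytes ≤ B = 4; zero-pad to 4 bytes: K' = 36 c4 00 00.
K' ⊕ ipad = 00 f2 36 36; K' ⊕ opad = 6a 98 5c 5c.
Inner hash: even-index sum = 183 mod 256 = 183; odd-index sum = 454 mod 256 = 198 → b7 c6.
Outer hash (recomputed tag): even-index sum = 381 mod 256 = 125; odd-index sum = 442 mod 256 = 186 → 7d ba.
Recomputed tag = 7dba; claimed = 7dba → match.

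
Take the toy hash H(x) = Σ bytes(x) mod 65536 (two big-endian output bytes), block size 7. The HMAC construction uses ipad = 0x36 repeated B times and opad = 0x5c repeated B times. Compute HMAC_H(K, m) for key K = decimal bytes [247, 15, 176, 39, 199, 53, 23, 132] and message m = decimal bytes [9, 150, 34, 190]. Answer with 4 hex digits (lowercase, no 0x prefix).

025a

Key decimal bytes [247, 15, 176, 39, 199, 53, 23, 132] = f7 0f b0 27 c7 35 17 84 is 8 bytes > B = 7, so hash it first: H(key) = 03 74, then zero-pad to 7 bytes: K' = 03 74 00 00 00 00 00.
K' ⊕ ipad = 35 42 36 36 36 36 36.  K' ⊕ opad = 5f 28 5c 5c 5c 5c 5c.
Inner input = (K'⊕ipad) ∥ m = 35 42 36 36 36 36 36 ∥ 09 96 22 be.
Inner hash: sum = 53+66+54+54+54+54+54+9+150+34+190 = 772 → 03 04.
Outer input = (K'⊕opad) ∥ inner = 5f 28 5c 5c 5c 5c 5c ∥ 03 04.
Outer hash (tag): sum = 95+40+92+92+92+92+92+3+4 = 602 → 02 5a.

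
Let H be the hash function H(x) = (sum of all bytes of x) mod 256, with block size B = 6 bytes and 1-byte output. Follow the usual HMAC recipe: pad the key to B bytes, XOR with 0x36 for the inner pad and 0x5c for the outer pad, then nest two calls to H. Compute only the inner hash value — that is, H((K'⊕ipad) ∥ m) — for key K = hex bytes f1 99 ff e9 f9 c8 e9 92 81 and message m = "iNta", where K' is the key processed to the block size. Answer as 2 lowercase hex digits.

Key hex bytes f1 99 ff e9 f9 c8 e9 92 81 is 9 bytes > B = 6, so hash it first: H(key) = 2f, then zero-pad to 6 bytes: K' = 2f 00 00 00 00 00.
K' ⊕ ipad = 19 36 36 36 36 36.
Inner input = 19 36 36 36 36 36 ∥ 69 4e 74 61.
Inner hash: sum = 25+54+54+54+54+54+105+78+116+97 = 691; mod 256 = 179 → b3.

b3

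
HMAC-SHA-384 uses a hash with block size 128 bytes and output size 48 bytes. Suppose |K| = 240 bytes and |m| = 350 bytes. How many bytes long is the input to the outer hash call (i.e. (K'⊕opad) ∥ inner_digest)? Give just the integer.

Key is 240 > 128 bytes, so it is hashed to 48 bytes then zero-padded to 128: |K'| = 128.
Outer input = (K'⊕opad) ∥ H(inner) → 128 + 48 = 176 bytes.

176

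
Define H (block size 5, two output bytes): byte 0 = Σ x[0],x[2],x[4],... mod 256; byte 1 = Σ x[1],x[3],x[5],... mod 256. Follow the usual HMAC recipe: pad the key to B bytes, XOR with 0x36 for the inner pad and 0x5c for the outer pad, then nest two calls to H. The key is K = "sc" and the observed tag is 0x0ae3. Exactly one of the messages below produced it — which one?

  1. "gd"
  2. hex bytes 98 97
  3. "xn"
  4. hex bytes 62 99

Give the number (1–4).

2

Key "sc" = 73 63 is 2 bytes ≤ B = 5; zero-pad to 5 bytes: K' = 73 63 00 00 00.
K' ⊕ ipad = 45 55 36 36 36; K' ⊕ opad = 2f 3f 5c 5c 5c.
m1: inner = H(45 55 36 36 36 67 64) = 15 f2; tag = H(2f 3f 5c 5c 5c 15 f2) = d9b0
m2: inner = H(45 55 36 36 36 98 97) = 48 23; tag = H(2f 3f 5c 5c 5c 48 23) = 0ae3 ← matches
m3: inner = H(45 55 36 36 36 78 6e) = 1f 03; tag = H(2f 3f 5c 5c 5c 1f 03) = eaba
m4: inner = H(45 55 36 36 36 62 99) = 4a ed; tag = H(2f 3f 5c 5c 5c 4a ed) = d4e5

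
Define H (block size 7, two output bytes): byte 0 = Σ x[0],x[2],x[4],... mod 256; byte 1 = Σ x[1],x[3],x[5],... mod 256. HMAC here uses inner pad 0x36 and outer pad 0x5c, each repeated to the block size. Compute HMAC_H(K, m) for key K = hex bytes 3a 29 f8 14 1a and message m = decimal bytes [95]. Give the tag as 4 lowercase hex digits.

8255

Key hex bytes 3a 29 f8 14 1a is 5 bytes ≤ B = 7; zero-pad to 7 bytes: K' = 3a 29 f8 14 1a 00 00.
K' ⊕ ipad = 0c 1f ce 22 2c 36 36.  K' ⊕ opad = 66 75 a4 48 46 5c 5c.
Inner input = (K'⊕ipad) ∥ m = 0c 1f ce 22 2c 36 36 ∥ 5f.
Inner hash: even-index sum = 316 mod 256 = 60; odd-index sum = 214 mod 256 = 214 → 3c d6.
Outer input = (K'⊕opad) ∥ inner = 66 75 a4 48 46 5c 5c ∥ 3c d6.
Outer hash (tag): even-index sum = 642 mod 256 = 130; odd-index sum = 341 mod 256 = 85 → 82 55.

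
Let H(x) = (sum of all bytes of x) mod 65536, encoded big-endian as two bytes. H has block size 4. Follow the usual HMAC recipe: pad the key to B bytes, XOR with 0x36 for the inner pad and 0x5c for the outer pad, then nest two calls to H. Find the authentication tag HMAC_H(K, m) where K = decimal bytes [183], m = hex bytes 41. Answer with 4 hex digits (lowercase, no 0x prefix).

Key decimal bytes [183] = b7 is 1 byte ≤ B = 4; zero-pad to 4 bytes: K' = b7 00 00 00.
K' ⊕ ipad = 81 36 36 36.  K' ⊕ opad = eb 5c 5c 5c.
Inner input = (K'⊕ipad) ∥ m = 81 36 36 36 ∥ 41.
Inner hash: sum = 129+54+54+54+65 = 356 → 01 64.
Outer input = (K'⊕opad) ∥ inner = eb 5c 5c 5c ∥ 01 64.
Outer hash (tag): sum = 235+92+92+92+1+100 = 612 → 02 64.

0264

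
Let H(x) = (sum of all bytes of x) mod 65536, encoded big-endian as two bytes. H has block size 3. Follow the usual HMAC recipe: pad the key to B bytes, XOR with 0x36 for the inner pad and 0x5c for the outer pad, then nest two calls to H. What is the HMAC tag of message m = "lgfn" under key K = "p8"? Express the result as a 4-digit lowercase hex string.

011f

Key "p8" = 70 38 is 2 bytes ≤ B = 3; zero-pad to 3 bytes: K' = 70 38 00.
K' ⊕ ipad = 46 0e 36.  K' ⊕ opad = 2c 64 5c.
Inner input = (K'⊕ipad) ∥ m = 46 0e 36 ∥ 6c 67 66 6e.
Inner hash: sum = 70+14+54+108+103+102+110 = 561 → 02 31.
Outer input = (K'⊕opad) ∥ inner = 2c 64 5c ∥ 02 31.
Outer hash (tag): sum = 44+100+92+2+49 = 287 → 01 1f.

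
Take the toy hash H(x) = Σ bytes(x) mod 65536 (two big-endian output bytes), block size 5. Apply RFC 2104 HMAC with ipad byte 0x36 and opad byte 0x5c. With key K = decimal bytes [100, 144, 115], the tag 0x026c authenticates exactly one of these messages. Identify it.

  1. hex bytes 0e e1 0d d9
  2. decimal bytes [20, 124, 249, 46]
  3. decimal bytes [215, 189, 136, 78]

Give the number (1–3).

1

Key decimal bytes [100, 144, 115] = 64 90 73 is 3 bytes ≤ B = 5; zero-pad to 5 bytes: K' = 64 90 73 00 00.
K' ⊕ ipad = 52 a6 45 36 36; K' ⊕ opad = 38 cc 2f 5c 5c.
m1: inner = H(52 a6 45 36 36 0e e1 0d d9) = 03 7e; tag = H(38 cc 2f 5c 5c 03 7e) = 026c ← matches
m2: inner = H(52 a6 45 36 36 14 7c f9 2e) = 03 60; tag = H(38 cc 2f 5c 5c 03 60) = 024e
m3: inner = H(52 a6 45 36 36 d7 bd 88 4e) = 04 13; tag = H(38 cc 2f 5c 5c 04 13) = 0202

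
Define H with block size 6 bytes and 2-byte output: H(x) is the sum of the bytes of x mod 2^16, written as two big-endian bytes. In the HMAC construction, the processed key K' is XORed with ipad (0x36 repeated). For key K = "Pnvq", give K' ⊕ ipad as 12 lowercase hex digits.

665840473636

Key "Pnvq" = 50 6e 76 71 is 4 bytes ≤ B = 6; zero-pad to 6 bytes: K' = 50 6e 76 71 00 00.
XOR each byte with 0x36: 50⊕36=66, 6e⊕36=58, 76⊕36=40, 71⊕36=47, 00⊕36=36, 00⊕36=36.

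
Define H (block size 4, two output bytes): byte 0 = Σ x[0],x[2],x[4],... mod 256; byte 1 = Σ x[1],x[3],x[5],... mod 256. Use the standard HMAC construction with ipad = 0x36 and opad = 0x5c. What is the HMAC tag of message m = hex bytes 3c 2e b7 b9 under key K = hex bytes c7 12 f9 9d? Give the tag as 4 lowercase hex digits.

f3c5

Key hex bytes c7 12 f9 9d is exactly B = 4 bytes: K' = c7 12 f9 9d.
K' ⊕ ipad = f1 24 cf ab.  K' ⊕ opad = 9b 4e a5 c1.
Inner input = (K'⊕ipad) ∥ m = f1 24 cf ab ∥ 3c 2e b7 b9.
Inner hash: even-index sum = 691 mod 256 = 179; odd-index sum = 438 mod 256 = 182 → b3 b6.
Outer input = (K'⊕opad) ∥ inner = 9b 4e a5 c1 ∥ b3 b6.
Outer hash (tag): even-index sum = 499 mod 256 = 243; odd-index sum = 453 mod 256 = 197 → f3 c5.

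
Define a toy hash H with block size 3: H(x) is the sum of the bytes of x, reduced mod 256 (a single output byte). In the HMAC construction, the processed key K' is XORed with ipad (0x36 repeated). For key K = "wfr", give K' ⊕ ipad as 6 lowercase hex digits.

415044

Key "wfr" = 77 66 72 is exactly B = 3 bytes: K' = 77 66 72.
XOR each byte with 0x36: 77⊕36=41, 66⊕36=50, 72⊕36=44.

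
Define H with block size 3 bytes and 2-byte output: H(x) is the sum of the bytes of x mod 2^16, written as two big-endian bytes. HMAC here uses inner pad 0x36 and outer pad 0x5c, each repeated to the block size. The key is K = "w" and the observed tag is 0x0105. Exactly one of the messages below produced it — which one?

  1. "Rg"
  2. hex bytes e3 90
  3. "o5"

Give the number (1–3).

2

Key "w" = 77 is 1 byte ≤ B = 3; zero-pad to 3 bytes: K' = 77 00 00.
K' ⊕ ipad = 41 36 36; K' ⊕ opad = 2b 5c 5c.
m1: inner = H(41 36 36 52 67) = 01 66; tag = H(2b 5c 5c 01 66) = 014a
m2: inner = H(41 36 36 e3 90) = 02 20; tag = H(2b 5c 5c 02 20) = 0105 ← matches
m3: inner = H(41 36 36 6f 35) = 01 51; tag = H(2b 5c 5c 01 51) = 0135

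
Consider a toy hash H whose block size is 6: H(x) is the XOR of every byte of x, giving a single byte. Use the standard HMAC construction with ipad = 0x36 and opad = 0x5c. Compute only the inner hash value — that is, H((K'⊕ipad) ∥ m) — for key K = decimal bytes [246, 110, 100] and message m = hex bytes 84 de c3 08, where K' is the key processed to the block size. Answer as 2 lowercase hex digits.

6d

Key decimal bytes [246, 110, 100] = f6 6e 64 is 3 bytes ≤ B = 6; zero-pad to 6 bytes: K' = f6 6e 64 00 00 00.
K' ⊕ ipad = c0 58 52 36 36 36.
Inner input = c0 58 52 36 36 36 ∥ 84 de c3 08.
Inner hash: XOR c0⊕58⊕52⊕36⊕36⊕36⊕84⊕de⊕c3⊕08 = 6d.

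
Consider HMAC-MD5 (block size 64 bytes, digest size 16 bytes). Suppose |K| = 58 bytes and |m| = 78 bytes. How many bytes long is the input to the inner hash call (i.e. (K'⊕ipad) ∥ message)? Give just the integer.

142

Key is 58 ≤ 64 bytes, zero-padded: |K'| = 64.
Inner input = (K'⊕ipad) ∥ m → 64 + 78 = 142 bytes.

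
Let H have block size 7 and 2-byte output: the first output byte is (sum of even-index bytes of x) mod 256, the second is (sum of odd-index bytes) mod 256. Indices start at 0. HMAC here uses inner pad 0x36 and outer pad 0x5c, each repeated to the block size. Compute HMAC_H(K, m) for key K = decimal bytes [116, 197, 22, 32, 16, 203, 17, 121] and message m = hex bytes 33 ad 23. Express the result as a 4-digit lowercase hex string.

Key decimal bytes [116, 197, 22, 32, 16, 203, 17, 121] = 74 c5 16 20 10 cb 11 79 is 8 bytes > B = 7, so hash it first: H(key) = ab 29, then zero-pad to 7 bytes: K' = ab 29 00 00 00 00 00.
K' ⊕ ipad = 9d 1f 36 36 36 36 36.  K' ⊕ opad = f7 75 5c 5c 5c 5c 5c.
Inner input = (K'⊕ipad) ∥ m = 9d 1f 36 36 36 36 36 ∥ 33 ad 23.
Inner hash: even-index sum = 492 mod 256 = 236; odd-index sum = 225 mod 256 = 225 → ec e1.
Outer input = (K'⊕opad) ∥ inner = f7 75 5c 5c 5c 5c 5c ∥ ec e1.
Outer hash (tag): even-index sum = 748 mod 256 = 236; odd-index sum = 537 mod 256 = 25 → ec 19.

ec19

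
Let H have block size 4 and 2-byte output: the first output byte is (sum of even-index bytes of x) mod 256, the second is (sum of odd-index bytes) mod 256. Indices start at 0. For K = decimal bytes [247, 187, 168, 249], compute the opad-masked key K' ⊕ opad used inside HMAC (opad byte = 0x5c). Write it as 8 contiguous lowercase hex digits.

abe7f4a5

Key decimal bytes [247, 187, 168, 249] = f7 bb a8 f9 is exactly B = 4 bytes: K' = f7 bb a8 f9.
XOR each byte with 0x5c: f7⊕5c=ab, bb⊕5c=e7, a8⊕5c=f4, f9⊕5c=a5.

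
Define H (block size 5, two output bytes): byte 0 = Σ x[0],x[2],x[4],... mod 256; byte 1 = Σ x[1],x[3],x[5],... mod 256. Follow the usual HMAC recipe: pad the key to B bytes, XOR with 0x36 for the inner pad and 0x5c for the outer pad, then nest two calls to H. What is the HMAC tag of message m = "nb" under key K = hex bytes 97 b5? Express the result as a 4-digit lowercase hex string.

aab4

Key hex bytes 97 b5 is 2 bytes ≤ B = 5; zero-pad to 5 bytes: K' = 97 b5 00 00 00.
K' ⊕ ipad = a1 83 36 36 36.  K' ⊕ opad = cb e9 5c 5c 5c.
Inner input = (K'⊕ipad) ∥ m = a1 83 36 36 36 ∥ 6e 62.
Inner hash: even-index sum = 367 mod 256 = 111; odd-index sum = 295 mod 256 = 39 → 6f 27.
Outer input = (K'⊕opad) ∥ inner = cb e9 5c 5c 5c ∥ 6f 27.
Outer hash (tag): even-index sum = 426 mod 256 = 170; odd-index sum = 436 mod 256 = 180 → aa b4.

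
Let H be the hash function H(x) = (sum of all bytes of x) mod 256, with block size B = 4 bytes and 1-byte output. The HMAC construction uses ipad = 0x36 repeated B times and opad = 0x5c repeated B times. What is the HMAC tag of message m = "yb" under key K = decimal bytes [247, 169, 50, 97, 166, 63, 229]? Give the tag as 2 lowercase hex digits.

fd

Key decimal bytes [247, 169, 50, 97, 166, 63, 229] = f7 a9 32 61 a6 3f e5 is 7 bytes > B = 4, so hash it first: H(key) = fd, then zero-pad to 4 bytes: K' = fd 00 00 00.
K' ⊕ ipad = cb 36 36 36.  K' ⊕ opad = a1 5c 5c 5c.
Inner input = (K'⊕ipad) ∥ m = cb 36 36 36 ∥ 79 62.
Inner hash: sum = 203+54+54+54+121+98 = 584; mod 256 = 72 → 48.
Outer input = (K'⊕opad) ∥ inner = a1 5c 5c 5c ∥ 48.
Outer hash (tag): sum = 161+92+92+92+72 = 509; mod 256 = 253 → fd.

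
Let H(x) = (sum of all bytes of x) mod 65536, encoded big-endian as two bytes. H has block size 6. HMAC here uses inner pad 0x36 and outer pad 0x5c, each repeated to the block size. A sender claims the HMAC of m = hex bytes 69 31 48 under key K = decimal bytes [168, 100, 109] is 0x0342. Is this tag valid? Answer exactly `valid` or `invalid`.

valid

Key decimal bytes [168, 100, 109] = a8 64 6d is 3 bytes ≤ B = 6; zero-pad to 6 bytes: K' = a8 64 6d 00 00 00.
K' ⊕ ipad = 9e 52 5b 36 36 36; K' ⊕ opad = f4 38 31 5c 5c 5c.
Inner hash: sum = 158+82+91+54+54+54+105+49+72 = 719 → 02 cf.
Outer hash (recomputed tag): sum = 244+56+49+92+92+92+2+207 = 834 → 03 42.
Recomputed tag = 0342; claimed = 0342 → match.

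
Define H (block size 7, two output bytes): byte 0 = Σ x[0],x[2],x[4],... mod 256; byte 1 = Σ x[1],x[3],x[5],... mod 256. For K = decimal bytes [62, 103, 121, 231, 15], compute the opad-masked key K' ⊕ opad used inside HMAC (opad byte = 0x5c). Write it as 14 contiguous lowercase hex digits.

623b25bb535c5c

Key decimal bytes [62, 103, 121, 231, 15] = 3e 67 79 e7 0f is 5 bytes ≤ B = 7; zero-pad to 7 bytes: K' = 3e 67 79 e7 0f 00 00.
XOR each byte with 0x5c: 3e⊕5c=62, 67⊕5c=3b, 79⊕5c=25, e7⊕5c=bb, 0f⊕5c=53, 00⊕5c=5c, 00⊕5c=5c.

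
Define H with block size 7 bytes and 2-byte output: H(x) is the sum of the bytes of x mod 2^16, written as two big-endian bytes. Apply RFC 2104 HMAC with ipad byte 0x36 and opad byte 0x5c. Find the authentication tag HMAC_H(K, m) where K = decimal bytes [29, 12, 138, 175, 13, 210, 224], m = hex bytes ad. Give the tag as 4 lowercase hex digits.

0455

Key decimal bytes [29, 12, 138, 175, 13, 210, 224] = 1d 0c 8a af 0d d2 e0 is exactly B = 7 bytes: K' = 1d 0c 8a af 0d d2 e0.
K' ⊕ ipad = 2b 3a bc 99 3b e4 d6.  K' ⊕ opad = 41 50 d6 f3 51 8e bc.
Inner input = (K'⊕ipad) ∥ m = 2b 3a bc 99 3b e4 d6 ∥ ad.
Inner hash: sum = 43+58+188+153+59+228+214+173 = 1116 → 04 5c.
Outer input = (K'⊕opad) ∥ inner = 41 50 d6 f3 51 8e bc ∥ 04 5c.
Outer hash (tag): sum = 65+80+214+243+81+142+188+4+92 = 1109 → 04 55.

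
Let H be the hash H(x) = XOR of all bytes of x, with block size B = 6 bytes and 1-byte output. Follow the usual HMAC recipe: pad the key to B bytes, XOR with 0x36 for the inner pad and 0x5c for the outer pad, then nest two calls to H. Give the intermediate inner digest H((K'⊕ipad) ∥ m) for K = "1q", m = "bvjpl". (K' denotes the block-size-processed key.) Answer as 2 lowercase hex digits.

Key "1q" = 31 71 is 2 bytes ≤ B = 6; zero-pad to 6 bytes: K' = 31 71 00 00 00 00.
K' ⊕ ipad = 07 47 36 36 36 36.
Inner input = 07 47 36 36 36 36 ∥ 62 76 6a 70 6c.
Inner hash: XOR 07⊕47⊕36⊕36⊕36⊕36⊕62⊕76⊕6a⊕70⊕6c = 22.

22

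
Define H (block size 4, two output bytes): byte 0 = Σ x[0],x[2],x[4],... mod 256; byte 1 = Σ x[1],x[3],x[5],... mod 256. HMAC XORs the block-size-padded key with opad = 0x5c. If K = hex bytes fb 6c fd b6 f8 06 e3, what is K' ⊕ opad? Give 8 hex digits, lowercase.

Key hex bytes fb 6c fd b6 f8 06 e3 is 7 bytes > B = 4, so hash it first: H(key) = d3 28, then zero-pad to 4 bytes: K' = d3 28 00 00.
XOR each byte with 0x5c: d3⊕5c=8f, 28⊕5c=74, 00⊕5c=5c, 00⊕5c=5c.

8f745c5c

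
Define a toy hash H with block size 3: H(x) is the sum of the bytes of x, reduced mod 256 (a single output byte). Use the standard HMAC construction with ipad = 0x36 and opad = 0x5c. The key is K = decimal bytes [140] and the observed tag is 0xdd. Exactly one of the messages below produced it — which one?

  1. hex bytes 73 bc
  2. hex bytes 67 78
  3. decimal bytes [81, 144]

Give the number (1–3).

1

Key decimal bytes [140] = 8c is 1 byte ≤ B = 3; zero-pad to 3 bytes: K' = 8c 00 00.
K' ⊕ ipad = ba 36 36; K' ⊕ opad = d0 5c 5c.
m1: inner = H(ba 36 36 73 bc) = 55; tag = H(d0 5c 5c 55) = dd ← matches
m2: inner = H(ba 36 36 67 78) = 05; tag = H(d0 5c 5c 05) = 8d
m3: inner = H(ba 36 36 51 90) = 07; tag = H(d0 5c 5c 07) = 8f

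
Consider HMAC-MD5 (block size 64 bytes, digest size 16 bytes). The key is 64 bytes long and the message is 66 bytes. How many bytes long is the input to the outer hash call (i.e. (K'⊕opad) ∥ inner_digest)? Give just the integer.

Key is 64 ≤ 64 bytes, zero-padded: |K'| = 64.
Outer input = (K'⊕opad) ∥ H(inner) → 64 + 16 = 80 bytes.

80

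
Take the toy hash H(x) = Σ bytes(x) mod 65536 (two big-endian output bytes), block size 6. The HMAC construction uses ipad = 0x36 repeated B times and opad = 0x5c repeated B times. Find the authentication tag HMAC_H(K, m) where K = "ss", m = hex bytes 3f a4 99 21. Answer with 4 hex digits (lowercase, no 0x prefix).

Key "ss" = 73 73 is 2 bytes ≤ B = 6; zero-pad to 6 bytes: K' = 73 73 00 00 00 00.
K' ⊕ ipad = 45 45 36 36 36 36.  K' ⊕ opad = 2f 2f 5c 5c 5c 5c.
Inner input = (K'⊕ipad) ∥ m = 45 45 36 36 36 36 ∥ 3f a4 99 21.
Inner hash: sum = 69+69+54+54+54+54+63+164+153+33 = 767 → 02 ff.
Outer input = (K'⊕opad) ∥ inner = 2f 2f 5c 5c 5c 5c ∥ 02 ff.
Outer hash (tag): sum = 47+47+92+92+92+92+2+255 = 719 → 02 cf.

02cf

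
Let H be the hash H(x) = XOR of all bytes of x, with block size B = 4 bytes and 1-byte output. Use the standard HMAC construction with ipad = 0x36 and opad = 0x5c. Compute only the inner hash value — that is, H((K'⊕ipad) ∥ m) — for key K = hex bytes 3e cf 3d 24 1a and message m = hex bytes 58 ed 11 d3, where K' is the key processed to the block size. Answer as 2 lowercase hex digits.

85

Key hex bytes 3e cf 3d 24 1a is 5 bytes > B = 4, so hash it first: H(key) = f2, then zero-pad to 4 bytes: K' = f2 00 00 00.
K' ⊕ ipad = c4 36 36 36.
Inner input = c4 36 36 36 ∥ 58 ed 11 d3.
Inner hash: XOR c4⊕36⊕36⊕36⊕58⊕ed⊕11⊕d3 = 85.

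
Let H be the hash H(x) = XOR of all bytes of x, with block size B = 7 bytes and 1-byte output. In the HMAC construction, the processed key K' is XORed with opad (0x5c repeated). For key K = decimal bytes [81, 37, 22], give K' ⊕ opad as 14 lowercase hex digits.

Key decimal bytes [81, 37, 22] = 51 25 16 is 3 bytes ≤ B = 7; zero-pad to 7 bytes: K' = 51 25 16 00 00 00 00.
XOR each byte with 0x5c: 51⊕5c=0d, 25⊕5c=79, 16⊕5c=4a, 00⊕5c=5c, 00⊕5c=5c, 00⊕5c=5c, 00⊕5c=5c.

0d794a5c5c5c5c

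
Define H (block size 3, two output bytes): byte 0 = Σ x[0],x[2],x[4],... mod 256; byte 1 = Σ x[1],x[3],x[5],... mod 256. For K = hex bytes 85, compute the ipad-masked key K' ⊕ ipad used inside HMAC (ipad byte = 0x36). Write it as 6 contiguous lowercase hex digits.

b33636

Key hex bytes 85 is 1 byte ≤ B = 3; zero-pad to 3 bytes: K' = 85 00 00.
XOR each byte with 0x36: 85⊕36=b3, 00⊕36=36, 00⊕36=36.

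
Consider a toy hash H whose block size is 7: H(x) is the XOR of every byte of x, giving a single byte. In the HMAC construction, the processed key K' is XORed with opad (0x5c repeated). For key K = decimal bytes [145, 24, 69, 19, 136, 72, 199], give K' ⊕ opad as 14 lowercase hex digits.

cd44194fd4149b

Key decimal bytes [145, 24, 69, 19, 136, 72, 199] = 91 18 45 13 88 48 c7 is exactly B = 7 bytes: K' = 91 18 45 13 88 48 c7.
XOR each byte with 0x5c: 91⊕5c=cd, 18⊕5c=44, 45⊕5c=19, 13⊕5c=4f, 88⊕5c=d4, 48⊕5c=14, c7⊕5c=9b.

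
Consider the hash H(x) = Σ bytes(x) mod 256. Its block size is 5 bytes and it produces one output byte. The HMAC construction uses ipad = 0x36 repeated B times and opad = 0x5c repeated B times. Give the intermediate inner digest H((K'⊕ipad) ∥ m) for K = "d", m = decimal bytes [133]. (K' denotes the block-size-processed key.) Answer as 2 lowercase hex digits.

af

Key "d" = 64 is 1 byte ≤ B = 5; zero-pad to 5 bytes: K' = 64 00 00 00 00.
K' ⊕ ipad = 52 36 36 36 36.
Inner input = 52 36 36 36 36 ∥ 85.
Inner hash: sum = 82+54+54+54+54+133 = 431; mod 256 = 175 → af.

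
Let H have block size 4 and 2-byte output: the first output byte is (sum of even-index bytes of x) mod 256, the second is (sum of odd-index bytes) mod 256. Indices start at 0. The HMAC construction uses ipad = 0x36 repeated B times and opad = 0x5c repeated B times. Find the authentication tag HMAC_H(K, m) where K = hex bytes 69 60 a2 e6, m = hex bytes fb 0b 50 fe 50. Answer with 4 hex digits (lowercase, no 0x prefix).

Key hex bytes 69 60 a2 e6 is exactly B = 4 bytes: K' = 69 60 a2 e6.
K' ⊕ ipad = 5f 56 94 d0.  K' ⊕ opad = 35 3c fe ba.
Inner input = (K'⊕ipad) ∥ m = 5f 56 94 d0 ∥ fb 0b 50 fe 50.
Inner hash: even-index sum = 654 mod 256 = 142; odd-index sum = 559 mod 256 = 47 → 8e 2f.
Outer input = (K'⊕opad) ∥ inner = 35 3c fe ba ∥ 8e 2f.
Outer hash (tag): even-index sum = 449 mod 256 = 193; odd-index sum = 293 mod 256 = 37 → c1 25.

c125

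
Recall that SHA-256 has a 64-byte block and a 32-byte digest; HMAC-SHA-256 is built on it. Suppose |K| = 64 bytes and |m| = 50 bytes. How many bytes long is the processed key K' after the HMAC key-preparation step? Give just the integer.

64

Key is 64 ≤ 64 bytes, zero-padded: |K'| = 64.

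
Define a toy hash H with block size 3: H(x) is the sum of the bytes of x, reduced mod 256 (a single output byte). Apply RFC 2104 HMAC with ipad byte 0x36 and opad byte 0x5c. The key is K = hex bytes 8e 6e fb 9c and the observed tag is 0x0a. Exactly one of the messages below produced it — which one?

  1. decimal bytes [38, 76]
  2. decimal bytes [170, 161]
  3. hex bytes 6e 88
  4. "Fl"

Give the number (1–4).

Key hex bytes 8e 6e fb 9c is 4 bytes > B = 3, so hash it first: H(key) = 93, then zero-pad to 3 bytes: K' = 93 00 00.
K' ⊕ ipad = a5 36 36; K' ⊕ opad = cf 5c 5c.
m1: inner = H(a5 36 36 26 4c) = 83; tag = H(cf 5c 5c 83) = 0a ← matches
m2: inner = H(a5 36 36 aa a1) = 5c; tag = H(cf 5c 5c 5c) = e3
m3: inner = H(a5 36 36 6e 88) = 07; tag = H(cf 5c 5c 07) = 8e
m4: inner = H(a5 36 36 46 6c) = c3; tag = H(cf 5c 5c c3) = 4a

1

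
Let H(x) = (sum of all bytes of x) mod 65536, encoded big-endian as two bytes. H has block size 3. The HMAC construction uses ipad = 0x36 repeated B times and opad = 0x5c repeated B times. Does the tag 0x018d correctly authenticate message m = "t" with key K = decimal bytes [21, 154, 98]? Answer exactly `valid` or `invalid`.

invalid

Key decimal bytes [21, 154, 98] = 15 9a 62 is exactly B = 3 bytes: K' = 15 9a 62.
K' ⊕ ipad = 23 ac 54; K' ⊕ opad = 49 c6 3e.
Inner hash: sum = 35+172+84+116 = 407 → 01 97.
Outer hash (recomputed tag): sum = 73+198+62+1+151 = 485 → 01 e5.
Recomputed tag = 01e5; claimed = 018d → mismatch.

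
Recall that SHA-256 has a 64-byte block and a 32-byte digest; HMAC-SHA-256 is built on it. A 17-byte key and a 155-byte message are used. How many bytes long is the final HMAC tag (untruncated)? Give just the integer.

32

The tag is one SHA-256 digest: 32 bytes.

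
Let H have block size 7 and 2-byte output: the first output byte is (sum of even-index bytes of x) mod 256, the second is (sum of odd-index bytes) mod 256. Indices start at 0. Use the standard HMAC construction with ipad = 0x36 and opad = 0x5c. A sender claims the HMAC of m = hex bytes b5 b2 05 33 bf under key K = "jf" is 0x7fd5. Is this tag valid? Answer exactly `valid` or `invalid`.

Key "jf" = 6a 66 is 2 bytes ≤ B = 7; zero-pad to 7 bytes: K' = 6a 66 00 00 00 00 00.
K' ⊕ ipad = 5c 50 36 36 36 36 36; K' ⊕ opad = 36 3a 5c 5c 5c 5c 5c.
Inner hash: even-index sum = 483 mod 256 = 227; odd-index sum = 565 mod 256 = 53 → e3 35.
Outer hash (recomputed tag): even-index sum = 383 mod 256 = 127; odd-index sum = 469 mod 256 = 213 → 7f d5.
Recomputed tag = 7fd5; claimed = 7fd5 → match.

valid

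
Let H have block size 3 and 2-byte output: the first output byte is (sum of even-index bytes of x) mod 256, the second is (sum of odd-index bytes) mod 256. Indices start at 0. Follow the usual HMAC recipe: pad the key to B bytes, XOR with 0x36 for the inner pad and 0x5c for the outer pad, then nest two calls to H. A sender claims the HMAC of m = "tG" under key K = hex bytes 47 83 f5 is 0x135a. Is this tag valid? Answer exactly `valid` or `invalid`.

invalid

Key hex bytes 47 83 f5 is exactly B = 3 bytes: K' = 47 83 f5.
K' ⊕ ipad = 71 b5 c3; K' ⊕ opad = 1b df a9.
Inner hash: even-index sum = 379 mod 256 = 123; odd-index sum = 297 mod 256 = 41 → 7b 29.
Outer hash (recomputed tag): even-index sum = 237 mod 256 = 237; odd-index sum = 346 mod 256 = 90 → ed 5a.
Recomputed tag = ed5a; claimed = 135a → mismatch.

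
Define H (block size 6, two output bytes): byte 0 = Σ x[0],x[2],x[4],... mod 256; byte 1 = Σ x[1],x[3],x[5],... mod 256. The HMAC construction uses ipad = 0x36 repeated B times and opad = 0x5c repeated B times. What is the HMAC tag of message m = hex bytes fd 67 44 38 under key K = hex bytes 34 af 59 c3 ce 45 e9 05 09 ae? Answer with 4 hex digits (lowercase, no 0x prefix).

f155

Key hex bytes 34 af 59 c3 ce 45 e9 05 09 ae is 10 bytes > B = 6, so hash it first: H(key) = 4d 6a, then zero-pad to 6 bytes: K' = 4d 6a 00 00 00 00.
K' ⊕ ipad = 7b 5c 36 36 36 36.  K' ⊕ opad = 11 36 5c 5c 5c 5c.
Inner input = (K'⊕ipad) ∥ m = 7b 5c 36 36 36 36 ∥ fd 67 44 38.
Inner hash: even-index sum = 552 mod 256 = 40; odd-index sum = 359 mod 256 = 103 → 28 67.
Outer input = (K'⊕opad) ∥ inner = 11 36 5c 5c 5c 5c ∥ 28 67.
Outer hash (tag): even-index sum = 241 mod 256 = 241; odd-index sum = 341 mod 256 = 85 → f1 55.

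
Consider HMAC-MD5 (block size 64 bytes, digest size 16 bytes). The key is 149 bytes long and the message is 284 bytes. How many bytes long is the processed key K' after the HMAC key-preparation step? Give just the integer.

64

Key is 149 > 64 bytes, so it is hashed to 16 bytes then zero-padded to 64: |K'| = 64.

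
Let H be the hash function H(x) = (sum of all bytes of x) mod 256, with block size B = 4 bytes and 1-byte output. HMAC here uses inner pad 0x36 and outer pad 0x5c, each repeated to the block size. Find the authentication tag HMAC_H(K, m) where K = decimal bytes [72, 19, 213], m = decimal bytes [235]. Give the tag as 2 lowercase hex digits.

ef

Key decimal bytes [72, 19, 213] = 48 13 d5 is 3 bytes ≤ B = 4; zero-pad to 4 bytes: K' = 48 13 d5 00.
K' ⊕ ipad = 7e 25 e3 36.  K' ⊕ opad = 14 4f 89 5c.
Inner input = (K'⊕ipad) ∥ m = 7e 25 e3 36 ∥ eb.
Inner hash: sum = 126+37+227+54+235 = 679; mod 256 = 167 → a7.
Outer input = (K'⊕opad) ∥ inner = 14 4f 89 5c ∥ a7.
Outer hash (tag): sum = 20+79+137+92+167 = 495; mod 256 = 239 → ef.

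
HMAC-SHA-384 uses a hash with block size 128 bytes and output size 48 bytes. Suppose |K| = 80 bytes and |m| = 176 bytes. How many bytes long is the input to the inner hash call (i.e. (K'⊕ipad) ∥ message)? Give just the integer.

Key is 80 ≤ 128 bytes, zero-padded: |K'| = 128.
Inner input = (K'⊕ipad) ∥ m → 128 + 176 = 304 bytes.

304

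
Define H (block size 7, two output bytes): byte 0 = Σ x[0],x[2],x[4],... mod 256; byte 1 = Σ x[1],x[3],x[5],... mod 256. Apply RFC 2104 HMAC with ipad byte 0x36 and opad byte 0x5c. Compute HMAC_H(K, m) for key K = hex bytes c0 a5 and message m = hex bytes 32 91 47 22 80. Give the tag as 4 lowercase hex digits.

Key hex bytes c0 a5 is 2 bytes ≤ B = 7; zero-pad to 7 bytes: K' = c0 a5 00 00 00 00 00.
K' ⊕ ipad = f6 93 36 36 36 36 36.  K' ⊕ opad = 9c f9 5c 5c 5c 5c 5c.
Inner input = (K'⊕ipad) ∥ m = f6 93 36 36 36 36 36 ∥ 32 91 47 22 80.
Inner hash: even-index sum = 587 mod 256 = 75; odd-index sum = 504 mod 256 = 248 → 4b f8.
Outer input = (K'⊕opad) ∥ inner = 9c f9 5c 5c 5c 5c 5c ∥ 4b f8.
Outer hash (tag): even-index sum = 680 mod 256 = 168; odd-index sum = 508 mod 256 = 252 → a8 fc.

a8fc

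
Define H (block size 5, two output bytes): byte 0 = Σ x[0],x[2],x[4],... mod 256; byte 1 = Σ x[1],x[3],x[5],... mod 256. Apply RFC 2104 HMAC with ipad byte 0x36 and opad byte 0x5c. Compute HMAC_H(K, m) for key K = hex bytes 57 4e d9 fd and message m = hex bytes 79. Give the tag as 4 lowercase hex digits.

Key hex bytes 57 4e d9 fd is 4 bytes ≤ B = 5; zero-pad to 5 bytes: K' = 57 4e d9 fd 00.
K' ⊕ ipad = 61 78 ef cb 36.  K' ⊕ opad = 0b 12 85 a1 5c.
Inner input = (K'⊕ipad) ∥ m = 61 78 ef cb 36 ∥ 79.
Inner hash: even-index sum = 390 mod 256 = 134; odd-index sum = 444 mod 256 = 188 → 86 bc.
Outer input = (K'⊕opad) ∥ inner = 0b 12 85 a1 5c ∥ 86 bc.
Outer hash (tag): even-index sum = 424 mod 256 = 168; odd-index sum = 313 mod 256 = 57 → a8 39.

a839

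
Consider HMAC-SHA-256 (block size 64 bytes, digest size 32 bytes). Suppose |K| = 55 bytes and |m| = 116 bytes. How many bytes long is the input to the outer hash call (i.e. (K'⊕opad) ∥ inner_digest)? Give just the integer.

Key is 55 ≤ 64 bytes, zero-padded: |K'| = 64.
Outer input = (K'⊕opad) ∥ H(inner) → 64 + 32 = 96 bytes.

96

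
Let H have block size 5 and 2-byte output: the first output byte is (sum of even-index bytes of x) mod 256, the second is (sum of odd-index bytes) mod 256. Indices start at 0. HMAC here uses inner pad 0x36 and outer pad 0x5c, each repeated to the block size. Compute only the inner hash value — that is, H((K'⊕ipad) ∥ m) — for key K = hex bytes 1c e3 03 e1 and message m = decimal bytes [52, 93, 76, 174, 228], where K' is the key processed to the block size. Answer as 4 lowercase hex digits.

Key hex bytes 1c e3 03 e1 is 4 bytes ≤ B = 5; zero-pad to 5 bytes: K' = 1c e3 03 e1 00.
K' ⊕ ipad = 2a d5 35 d7 36.
Inner input = 2a d5 35 d7 36 ∥ 34 5d 4c ae e4.
Inner hash: even-index sum = 416 mod 256 = 160; odd-index sum = 784 mod 256 = 16 → a0 10.

a010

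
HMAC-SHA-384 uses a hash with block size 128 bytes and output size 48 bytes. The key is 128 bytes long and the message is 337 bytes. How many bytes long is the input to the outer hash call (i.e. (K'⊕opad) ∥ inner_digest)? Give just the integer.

Key is 128 ≤ 128 bytes, zero-padded: |K'| = 128.
Outer input = (K'⊕opad) ∥ H(inner) → 128 + 48 = 176 bytes.

176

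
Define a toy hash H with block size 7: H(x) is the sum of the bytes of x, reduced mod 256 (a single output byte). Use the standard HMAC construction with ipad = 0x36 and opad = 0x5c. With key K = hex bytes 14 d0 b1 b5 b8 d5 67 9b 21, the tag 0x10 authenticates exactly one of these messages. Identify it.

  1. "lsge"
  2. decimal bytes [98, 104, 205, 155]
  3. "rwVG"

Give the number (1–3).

Key hex bytes 14 d0 b1 b5 b8 d5 67 9b 21 is 9 bytes > B = 7, so hash it first: H(key) = fa, then zero-pad to 7 bytes: K' = fa 00 00 00 00 00 00.
K' ⊕ ipad = cc 36 36 36 36 36 36; K' ⊕ opad = a6 5c 5c 5c 5c 5c 5c.
m1: inner = H(cc 36 36 36 36 36 36 6c 73 67 65) = bb; tag = H(a6 5c 5c 5c 5c 5c 5c bb) = 89
m2: inner = H(cc 36 36 36 36 36 36 62 68 cd 9b) = 42; tag = H(a6 5c 5c 5c 5c 5c 5c 42) = 10 ← matches
m3: inner = H(cc 36 36 36 36 36 36 72 77 56 47) = 96; tag = H(a6 5c 5c 5c 5c 5c 5c 96) = 64

2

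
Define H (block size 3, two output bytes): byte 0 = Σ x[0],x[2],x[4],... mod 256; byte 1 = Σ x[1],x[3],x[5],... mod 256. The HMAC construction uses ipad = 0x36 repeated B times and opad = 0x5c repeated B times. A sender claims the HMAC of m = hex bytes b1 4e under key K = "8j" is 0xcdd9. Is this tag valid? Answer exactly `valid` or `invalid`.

invalid

Key "8j" = 38 6a is 2 bytes ≤ B = 3; zero-pad to 3 bytes: K' = 38 6a 00.
K' ⊕ ipad = 0e 5c 36; K' ⊕ opad = 64 36 5c.
Inner hash: even-index sum = 146 mod 256 = 146; odd-index sum = 269 mod 256 = 13 → 92 0d.
Outer hash (recomputed tag): even-index sum = 205 mod 256 = 205; odd-index sum = 200 mod 256 = 200 → cd c8.
Recomputed tag = cdc8; claimed = cdd9 → mismatch.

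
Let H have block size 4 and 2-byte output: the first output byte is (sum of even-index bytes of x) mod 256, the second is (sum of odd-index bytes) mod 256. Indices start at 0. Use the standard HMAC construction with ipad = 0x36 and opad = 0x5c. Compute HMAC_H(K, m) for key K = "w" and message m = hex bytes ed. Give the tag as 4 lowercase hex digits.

eb24

Key "w" = 77 is 1 byte ≤ B = 4; zero-pad to 4 bytes: K' = 77 00 00 00.
K' ⊕ ipad = 41 36 36 36.  K' ⊕ opad = 2b 5c 5c 5c.
Inner input = (K'⊕ipad) ∥ m = 41 36 36 36 ∥ ed.
Inner hash: even-index sum = 356 mod 256 = 100; odd-index sum = 108 mod 256 = 108 → 64 6c.
Outer input = (K'⊕opad) ∥ inner = 2b 5c 5c 5c ∥ 64 6c.
Outer hash (tag): even-index sum = 235 mod 256 = 235; odd-index sum = 292 mod 256 = 36 → eb 24.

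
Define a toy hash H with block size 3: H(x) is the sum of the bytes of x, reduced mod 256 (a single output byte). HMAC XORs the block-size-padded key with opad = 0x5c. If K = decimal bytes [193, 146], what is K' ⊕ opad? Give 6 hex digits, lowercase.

Key decimal bytes [193, 146] = c1 92 is 2 bytes ≤ B = 3; zero-pad to 3 bytes: K' = c1 92 00.
XOR each byte with 0x5c: c1⊕5c=9d, 92⊕5c=ce, 00⊕5c=5c.

9dce5c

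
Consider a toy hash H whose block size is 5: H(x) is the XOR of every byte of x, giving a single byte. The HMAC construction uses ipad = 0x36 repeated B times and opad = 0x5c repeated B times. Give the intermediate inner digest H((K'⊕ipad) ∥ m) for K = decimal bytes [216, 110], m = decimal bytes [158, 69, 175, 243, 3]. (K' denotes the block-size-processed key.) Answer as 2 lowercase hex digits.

04

Key decimal bytes [216, 110] = d8 6e is 2 bytes ≤ B = 5; zero-pad to 5 bytes: K' = d8 6e 00 00 00.
K' ⊕ ipad = ee 58 36 36 36.
Inner input = ee 58 36 36 36 ∥ 9e 45 af f3 03.
Inner hash: XOR ee⊕58⊕36⊕36⊕36⊕9e⊕45⊕af⊕f3⊕03 = 04.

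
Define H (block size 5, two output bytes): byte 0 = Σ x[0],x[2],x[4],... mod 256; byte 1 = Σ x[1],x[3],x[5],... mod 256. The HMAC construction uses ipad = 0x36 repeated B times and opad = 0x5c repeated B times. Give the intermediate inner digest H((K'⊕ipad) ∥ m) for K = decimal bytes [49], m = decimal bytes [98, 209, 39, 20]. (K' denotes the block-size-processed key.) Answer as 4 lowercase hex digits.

58f5

Key decimal bytes [49] = 31 is 1 byte ≤ B = 5; zero-pad to 5 bytes: K' = 31 00 00 00 00.
K' ⊕ ipad = 07 36 36 36 36.
Inner input = 07 36 36 36 36 ∥ 62 d1 27 14.
Inner hash: even-index sum = 344 mod 256 = 88; odd-index sum = 245 mod 256 = 245 → 58 f5.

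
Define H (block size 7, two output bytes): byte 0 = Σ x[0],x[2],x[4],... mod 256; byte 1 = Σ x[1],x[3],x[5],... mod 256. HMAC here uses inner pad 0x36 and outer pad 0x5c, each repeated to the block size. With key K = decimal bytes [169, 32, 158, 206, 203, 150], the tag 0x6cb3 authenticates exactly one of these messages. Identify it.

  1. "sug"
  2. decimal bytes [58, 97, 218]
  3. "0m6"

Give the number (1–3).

2

Key decimal bytes [169, 32, 158, 206, 203, 150] = a9 20 9e ce cb 96 is 6 bytes ≤ B = 7; zero-pad to 7 bytes: K' = a9 20 9e ce cb 96 00.
K' ⊕ ipad = 9f 16 a8 f8 fd a0 36; K' ⊕ opad = f5 7c c2 92 97 ca 5c.
m1: inner = H(9f 16 a8 f8 fd a0 36 73 75 67) = ef 88; tag = H(f5 7c c2 92 97 ca 5c ef 88) = 32c7
m2: inner = H(9f 16 a8 f8 fd a0 36 3a 61 da) = db c2; tag = H(f5 7c c2 92 97 ca 5c db c2) = 6cb3 ← matches
m3: inner = H(9f 16 a8 f8 fd a0 36 30 6d 36) = e7 14; tag = H(f5 7c c2 92 97 ca 5c e7 14) = bebf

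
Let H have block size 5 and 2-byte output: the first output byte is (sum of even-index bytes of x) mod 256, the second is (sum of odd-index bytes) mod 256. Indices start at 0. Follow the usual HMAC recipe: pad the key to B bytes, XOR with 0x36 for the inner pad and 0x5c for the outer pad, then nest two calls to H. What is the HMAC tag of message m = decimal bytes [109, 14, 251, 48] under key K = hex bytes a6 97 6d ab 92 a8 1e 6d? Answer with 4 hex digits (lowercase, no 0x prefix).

Key hex bytes a6 97 6d ab 92 a8 1e 6d is 8 bytes > B = 5, so hash it first: H(key) = c3 57, then zero-pad to 5 bytes: K' = c3 57 00 00 00.
K' ⊕ ipad = f5 61 36 36 36.  K' ⊕ opad = 9f 0b 5c 5c 5c.
Inner input = (K'⊕ipad) ∥ m = f5 61 36 36 36 ∥ 6d 0e fb 30.
Inner hash: even-index sum = 415 mod 256 = 159; odd-index sum = 511 mod 256 = 255 → 9f ff.
Outer input = (K'⊕opad) ∥ inner = 9f 0b 5c 5c 5c ∥ 9f ff.
Outer hash (tag): even-index sum = 598 mod 256 = 86; odd-index sum = 262 mod 256 = 6 → 56 06.

5606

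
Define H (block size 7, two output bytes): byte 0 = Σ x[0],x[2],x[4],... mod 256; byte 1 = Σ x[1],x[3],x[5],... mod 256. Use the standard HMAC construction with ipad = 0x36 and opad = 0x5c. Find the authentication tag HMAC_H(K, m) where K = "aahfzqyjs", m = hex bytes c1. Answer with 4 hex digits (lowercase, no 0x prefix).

Key "aahfzqyjs" = 61 61 68 66 7a 71 79 6a 73 is 9 bytes > B = 7, so hash it first: H(key) = 2f a2, then zero-pad to 7 bytes: K' = 2f a2 00 00 00 00 00.
K' ⊕ ipad = 19 94 36 36 36 36 36.  K' ⊕ opad = 73 fe 5c 5c 5c 5c 5c.
Inner input = (K'⊕ipad) ∥ m = 19 94 36 36 36 36 36 ∥ c1.
Inner hash: even-index sum = 187 mod 256 = 187; odd-index sum = 449 mod 256 = 193 → bb c1.
Outer input = (K'⊕opad) ∥ inner = 73 fe 5c 5c 5c 5c 5c ∥ bb c1.
Outer hash (tag): even-index sum = 584 mod 256 = 72; odd-index sum = 625 mod 256 = 113 → 48 71.

4871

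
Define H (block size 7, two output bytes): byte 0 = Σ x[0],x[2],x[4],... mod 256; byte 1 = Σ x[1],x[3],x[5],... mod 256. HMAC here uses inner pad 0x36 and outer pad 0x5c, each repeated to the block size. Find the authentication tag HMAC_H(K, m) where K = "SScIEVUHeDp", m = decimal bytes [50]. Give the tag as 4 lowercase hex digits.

Key "SScIEVUHeDp" = 53 53 63 49 45 56 55 48 65 44 70 is 11 bytes > B = 7, so hash it first: H(key) = 25 7e, then zero-pad to 7 bytes: K' = 25 7e 00 00 00 00 00.
K' ⊕ ipad = 13 48 36 36 36 36 36.  K' ⊕ opad = 79 22 5c 5c 5c 5c 5c.
Inner input = (K'⊕ipad) ∥ m = 13 48 36 36 36 36 36 ∥ 32.
Inner hash: even-index sum = 181 mod 256 = 181; odd-index sum = 230 mod 256 = 230 → b5 e6.
Outer input = (K'⊕opad) ∥ inner = 79 22 5c 5c 5c 5c 5c ∥ b5 e6.
Outer hash (tag): even-index sum = 627 mod 256 = 115; odd-index sum = 399 mod 256 = 143 → 73 8f.

738f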